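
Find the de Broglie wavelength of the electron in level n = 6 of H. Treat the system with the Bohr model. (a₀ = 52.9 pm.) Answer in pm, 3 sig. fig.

1990 pm

The Bohr quantisation condition is nλ = 2πr_n.
r_n = n²a₀/Z = 1900 pm
λ = 2πr_n/n = 2π·1900/6 = 1990 pm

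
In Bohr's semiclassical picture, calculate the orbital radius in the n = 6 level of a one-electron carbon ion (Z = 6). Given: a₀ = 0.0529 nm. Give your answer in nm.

0.317 nm

r_n = n²a₀/Z = 6² × 0.0529 / 6
    = 36 × 0.0529 / 6 = 0.317 nm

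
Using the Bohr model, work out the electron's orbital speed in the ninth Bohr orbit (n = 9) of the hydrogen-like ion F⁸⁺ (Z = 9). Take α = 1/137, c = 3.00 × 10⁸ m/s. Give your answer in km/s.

2190 km/s

v_n = Zαc/n = 9 × 0.00730 × 3.00 × 10⁸ / 9
    = 2190 km/s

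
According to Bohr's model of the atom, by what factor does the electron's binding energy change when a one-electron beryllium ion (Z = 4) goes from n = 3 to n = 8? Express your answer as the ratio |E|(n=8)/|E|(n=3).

9/64

|E| ∝ Z^2 · n^-2; with Z fixed, |E| ∝ n^-2.
|E|(n=8)/|E|(n=3) = (8/3)^-2 = 9/64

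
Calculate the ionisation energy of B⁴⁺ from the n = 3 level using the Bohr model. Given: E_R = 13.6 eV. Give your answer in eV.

37.8 eV

E_n = −E_R·Z²/n² = −13.6 × 5²/3² eV = -37.8 eV
Ionisation energy = −E_n = 37.8 eV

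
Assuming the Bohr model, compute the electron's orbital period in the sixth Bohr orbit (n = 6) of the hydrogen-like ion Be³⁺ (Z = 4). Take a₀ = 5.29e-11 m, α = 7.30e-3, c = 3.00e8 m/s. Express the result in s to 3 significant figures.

2.05e-15 s

r = n²a₀/Z = 6²·5.29e-11/4 = 4.76e-10 m
v = Zαc/n = 4·0.00730·3.00e8/6 = 1.46e6 m/s
T = 2πr/v = 2.05e-15 s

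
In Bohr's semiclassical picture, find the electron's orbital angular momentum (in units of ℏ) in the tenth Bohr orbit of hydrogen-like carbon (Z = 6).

10

L_n = nℏ, so L/ℏ = n = 10.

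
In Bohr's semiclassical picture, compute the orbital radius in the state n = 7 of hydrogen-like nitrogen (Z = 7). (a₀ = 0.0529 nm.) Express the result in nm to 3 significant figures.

0.370 nm

r_n = n²a₀/Z = 7² × 0.0529 / 7
    = 49 × 0.0529 / 7 = 0.370 nm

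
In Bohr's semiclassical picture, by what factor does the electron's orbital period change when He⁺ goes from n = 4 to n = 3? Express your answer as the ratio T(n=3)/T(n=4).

27/64

T ∝ Z^-2 · n^3; with Z fixed, T ∝ n^3.
T(n=3)/T(n=4) = (3/4)^3 = 27/64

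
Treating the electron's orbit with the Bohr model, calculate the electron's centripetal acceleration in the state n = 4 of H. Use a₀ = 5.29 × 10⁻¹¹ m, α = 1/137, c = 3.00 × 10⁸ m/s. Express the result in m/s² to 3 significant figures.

3.54 × 10²⁰ m/s²

r = n²a₀/Z = 8.46 × 10⁻¹⁰ m, v = Zαc/n = 5.47 × 10⁵ m/s
a = v²/r = (5.47 × 10⁵)² / 8.46 × 10⁻¹⁰ = 3.54 × 10²⁰ m/s²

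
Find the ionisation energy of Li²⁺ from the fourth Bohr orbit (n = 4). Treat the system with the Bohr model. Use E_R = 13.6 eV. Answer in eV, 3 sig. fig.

E_n = −E_R·Z²/n² = −13.6 × 3²/4² eV = -7.65 eV
Ionisation energy = −E_n = 7.65 eV

7.65 eV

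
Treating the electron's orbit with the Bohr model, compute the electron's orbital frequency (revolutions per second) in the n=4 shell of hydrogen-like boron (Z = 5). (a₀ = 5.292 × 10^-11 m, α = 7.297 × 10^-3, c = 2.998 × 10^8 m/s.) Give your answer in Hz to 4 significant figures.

2.570 × 10^15 Hz

r = n²a₀/Z = 1.693 × 10^-10 m, v = Zαc/n = 2.735 × 10^6 m/s
f = v/(2πr) = 2.570 × 10^15 Hz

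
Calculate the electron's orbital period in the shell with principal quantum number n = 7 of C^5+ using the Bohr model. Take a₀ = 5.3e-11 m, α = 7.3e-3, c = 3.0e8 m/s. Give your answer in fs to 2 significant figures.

1.4 fs

r = n²a₀/Z = 7²·5.3e-11/6 = 4.3e-10 m
v = Zαc/n = 6·0.0073·3.0e8/7 = 1.9e6 m/s
T = 2πr/v = 1.4e-15 s = 1.4 fs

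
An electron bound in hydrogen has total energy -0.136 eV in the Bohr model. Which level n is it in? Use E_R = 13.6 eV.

10

E_n = −E_R Z²/n² ⇒ n² = E_R Z²/(−E_n) = 13.6 × 1² / 0.136 ≈ 100.00
n = 10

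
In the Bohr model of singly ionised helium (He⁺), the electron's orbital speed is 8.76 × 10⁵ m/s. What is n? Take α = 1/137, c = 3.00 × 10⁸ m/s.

5

v_n = Zαc/n ⇒ n = Zαc/v = 2 × 0.00730 × 3.00 × 10⁸ / 8.76 × 10⁵ ≈ 5.00
n = 5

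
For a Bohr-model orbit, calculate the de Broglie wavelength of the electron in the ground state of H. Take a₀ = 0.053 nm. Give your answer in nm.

The Bohr quantisation condition is nλ = 2πr_n.
r_n = n²a₀/Z = 0.053 nm
λ = 2πr_n/n = 2π·0.053/1 = 0.33 nm

0.33 nm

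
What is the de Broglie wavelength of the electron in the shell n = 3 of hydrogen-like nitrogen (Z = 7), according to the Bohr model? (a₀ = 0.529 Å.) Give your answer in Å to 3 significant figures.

1.42 Å

The Bohr quantisation condition is nλ = 2πr_n.
r_n = n²a₀/Z = 0.680 Å
λ = 2πr_n/n = 2π·0.680/3 = 1.42 Å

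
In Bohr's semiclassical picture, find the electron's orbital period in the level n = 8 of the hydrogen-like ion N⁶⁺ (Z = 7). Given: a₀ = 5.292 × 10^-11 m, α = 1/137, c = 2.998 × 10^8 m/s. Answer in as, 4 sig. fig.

1588 as

r = n²a₀/Z = 8²·5.292 × 10^-11/7 = 4.838 × 10^-10 m
v = Zαc/n = 7·0.007299·2.998 × 10^8/8 = 1.915 × 10^6 m/s
T = 2πr/v = 1.588 × 10^-15 s = 1588 as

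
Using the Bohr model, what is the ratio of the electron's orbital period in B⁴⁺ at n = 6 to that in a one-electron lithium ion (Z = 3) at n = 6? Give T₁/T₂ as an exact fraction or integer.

9/25

T ∝ Z^-2 · n^3
T₁/T₂ = (5/3)^-2 · (6/6)^3 = 9/25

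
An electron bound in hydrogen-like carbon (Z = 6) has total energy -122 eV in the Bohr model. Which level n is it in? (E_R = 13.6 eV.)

E_n = −E_R Z²/n² ⇒ n² = E_R Z²/(−E_n) = 13.6 × 6² / 122 ≈ 4.01
n = 2

2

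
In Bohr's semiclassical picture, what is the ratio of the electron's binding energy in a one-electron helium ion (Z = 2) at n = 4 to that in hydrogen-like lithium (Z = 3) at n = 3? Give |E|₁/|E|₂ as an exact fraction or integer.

1/4

|E| ∝ Z^2 · n^-2
|E|₁/|E|₂ = (2/3)^2 · (4/3)^-2 = 1/4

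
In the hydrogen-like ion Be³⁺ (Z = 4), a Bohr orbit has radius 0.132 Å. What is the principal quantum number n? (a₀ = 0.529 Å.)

r_n = n²a₀/Z ⇒ n² = rZ/a₀ = 0.132 × 4 / 0.529 ≈ 1.00
n = 1

1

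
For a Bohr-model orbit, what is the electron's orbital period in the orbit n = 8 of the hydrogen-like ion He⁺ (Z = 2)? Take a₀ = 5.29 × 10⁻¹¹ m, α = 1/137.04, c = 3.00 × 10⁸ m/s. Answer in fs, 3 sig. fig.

r = n²a₀/Z = 8²·5.29 × 10⁻¹¹/2 = 1.69 × 10⁻⁹ m
v = Zαc/n = 2·0.00730·3.00 × 10⁸/8 = 5.47 × 10⁵ m/s
T = 2πr/v = 1.94 × 10⁻¹⁴ s = 19.4 fs

19.4 fs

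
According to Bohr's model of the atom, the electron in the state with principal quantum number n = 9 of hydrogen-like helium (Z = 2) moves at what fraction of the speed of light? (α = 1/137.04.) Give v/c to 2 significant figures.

v_n = Zαc/n, so v/c = Zα/n = 2 × 0.0073 / 9 = 0.0016

0.0016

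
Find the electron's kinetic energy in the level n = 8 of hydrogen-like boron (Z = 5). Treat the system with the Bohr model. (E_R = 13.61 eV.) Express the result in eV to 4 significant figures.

5.316 eV

For a Coulomb orbit the virial theorem gives K = −E_n.
E_n = −E_R·Z²/n², so K = E_R·Z²/n² = 13.61 × 5²/8² = 5.316 eV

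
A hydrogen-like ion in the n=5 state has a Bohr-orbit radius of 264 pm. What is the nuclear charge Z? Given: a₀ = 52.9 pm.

5

r_n = n²a₀/Z ⇒ Z = n²a₀/r = 5² × 52.9 / 264 ≈ 5.01
Z = 5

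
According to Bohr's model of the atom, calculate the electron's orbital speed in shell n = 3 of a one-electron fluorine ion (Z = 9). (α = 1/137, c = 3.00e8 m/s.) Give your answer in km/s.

v_n = Zαc/n = 9 × 0.00730 × 3.00e8 / 3
    = 6570 km/s

6570 km/s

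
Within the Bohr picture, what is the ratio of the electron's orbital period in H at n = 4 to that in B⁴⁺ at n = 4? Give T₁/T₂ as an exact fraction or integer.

T ∝ Z^-2 · n^3
T₁/T₂ = (1/5)^-2 · (4/4)^3 = 25

25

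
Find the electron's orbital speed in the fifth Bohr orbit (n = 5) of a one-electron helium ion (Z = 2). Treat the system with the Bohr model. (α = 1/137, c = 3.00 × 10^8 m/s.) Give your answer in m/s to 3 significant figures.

8.76 × 10^5 m/s

v_n = Zαc/n = 2 × 0.00730 × 3.00 × 10^8 / 5
    = 8.76 × 10^5 m/s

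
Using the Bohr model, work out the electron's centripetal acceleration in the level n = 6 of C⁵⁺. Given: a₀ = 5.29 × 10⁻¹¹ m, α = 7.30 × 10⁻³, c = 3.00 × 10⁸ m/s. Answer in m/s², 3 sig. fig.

1.51 × 10²² m/s²

r = n²a₀/Z = 3.17 × 10⁻¹⁰ m, v = Zαc/n = 2.19 × 10⁶ m/s
a = v²/r = (2.19 × 10⁶)² / 3.17 × 10⁻¹⁰ = 1.51 × 10²² m/s²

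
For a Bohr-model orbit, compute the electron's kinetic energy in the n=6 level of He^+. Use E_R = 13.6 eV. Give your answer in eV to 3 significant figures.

1.51 eV

For a Coulomb orbit the virial theorem gives K = −E_n.
E_n = −E_R·Z²/n², so K = E_R·Z²/n² = 13.6 × 2²/6² = 1.51 eV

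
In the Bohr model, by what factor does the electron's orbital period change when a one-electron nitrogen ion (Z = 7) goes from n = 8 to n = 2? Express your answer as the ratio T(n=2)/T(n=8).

1/64

T ∝ Z^-2 · n^3; with Z fixed, T ∝ n^3.
T(n=2)/T(n=8) = (2/8)^3 = 1/64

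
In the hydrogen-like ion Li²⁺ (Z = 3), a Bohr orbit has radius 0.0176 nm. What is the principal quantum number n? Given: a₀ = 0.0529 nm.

r_n = n²a₀/Z ⇒ n² = rZ/a₀ = 0.0176 × 3 / 0.0529 ≈ 1.00
n = 1

1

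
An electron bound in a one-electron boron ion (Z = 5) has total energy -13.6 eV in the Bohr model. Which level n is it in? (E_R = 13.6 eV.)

5

E_n = −E_R Z²/n² ⇒ n² = E_R Z²/(−E_n) = 13.6 × 5² / 13.6 ≈ 25.00
n = 5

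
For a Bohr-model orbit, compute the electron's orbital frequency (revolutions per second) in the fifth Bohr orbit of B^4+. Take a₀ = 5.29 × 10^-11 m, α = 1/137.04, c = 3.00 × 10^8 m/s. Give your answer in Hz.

r = n²a₀/Z = 2.64 × 10^-10 m, v = Zαc/n = 2.19 × 10^6 m/s
f = v/(2πr) = 1.32 × 10^15 Hz

1.32 × 10^15 Hz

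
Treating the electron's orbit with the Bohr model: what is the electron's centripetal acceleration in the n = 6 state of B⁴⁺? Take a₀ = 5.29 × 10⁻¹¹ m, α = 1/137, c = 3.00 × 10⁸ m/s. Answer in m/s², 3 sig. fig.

8.74 × 10²¹ m/s²

r = n²a₀/Z = 3.81 × 10⁻¹⁰ m, v = Zαc/n = 1.82 × 10⁶ m/s
a = v²/r = (1.82 × 10⁶)² / 3.81 × 10⁻¹⁰ = 8.74 × 10²¹ m/s²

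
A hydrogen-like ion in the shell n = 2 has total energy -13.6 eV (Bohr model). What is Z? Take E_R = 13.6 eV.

2

E_n = −E_R Z²/n² ⇒ Z² = −E_n n²/E_R = 13.6 × 2² / 13.6 ≈ 4.00
Z = 2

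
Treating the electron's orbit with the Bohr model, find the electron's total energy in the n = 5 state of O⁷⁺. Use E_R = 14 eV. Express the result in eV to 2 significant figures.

E_n = −E_R·Z²/n² = −14 × 8²/5² = -36 eV

-36 eV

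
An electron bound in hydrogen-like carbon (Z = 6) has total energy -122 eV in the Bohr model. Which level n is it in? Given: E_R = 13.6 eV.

2

E_n = −E_R Z²/n² ⇒ n² = E_R Z²/(−E_n) = 13.6 × 6² / 122 ≈ 4.01
n = 2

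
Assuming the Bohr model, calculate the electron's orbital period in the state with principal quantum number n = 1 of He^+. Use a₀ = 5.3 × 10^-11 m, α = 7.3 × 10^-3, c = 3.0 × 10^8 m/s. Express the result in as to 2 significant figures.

r = n²a₀/Z = 1²·5.3 × 10^-11/2 = 2.6 × 10^-11 m
v = Zαc/n = 2·0.0073·3.0 × 10^8/1 = 4.4 × 10^6 m/s
T = 2πr/v = 3.8 × 10^-17 s = 38 as

38 as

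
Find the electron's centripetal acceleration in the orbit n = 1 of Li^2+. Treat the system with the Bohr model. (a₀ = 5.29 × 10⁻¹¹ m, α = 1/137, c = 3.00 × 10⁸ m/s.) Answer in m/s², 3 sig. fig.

r = n²a₀/Z = 1.76 × 10⁻¹¹ m, v = Zαc/n = 6.57 × 10⁶ m/s
a = v²/r = (6.57 × 10⁶)² / 1.76 × 10⁻¹¹ = 2.45 × 10²⁴ m/s²

2.45 × 10²⁴ m/s²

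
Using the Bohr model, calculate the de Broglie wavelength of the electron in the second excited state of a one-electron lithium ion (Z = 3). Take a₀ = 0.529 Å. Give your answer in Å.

The Bohr quantisation condition is nλ = 2πr_n.
r_n = n²a₀/Z = 1.59 Å
λ = 2πr_n/n = 2π·1.59/3 = 3.32 Å

3.32 Å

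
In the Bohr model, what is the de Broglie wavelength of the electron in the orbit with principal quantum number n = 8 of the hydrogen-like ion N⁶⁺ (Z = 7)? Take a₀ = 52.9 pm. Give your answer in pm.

The Bohr quantisation condition is nλ = 2πr_n.
r_n = n²a₀/Z = 484 pm
λ = 2πr_n/n = 2π·484/8 = 380 pm

380 pm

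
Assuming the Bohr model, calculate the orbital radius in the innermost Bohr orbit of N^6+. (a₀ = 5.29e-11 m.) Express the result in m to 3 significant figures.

r_n = n²a₀/Z = 1² × 5.29e-11 / 7
    = 1 × 5.29e-11 / 7 = 7.56e-12 m

7.56e-12 m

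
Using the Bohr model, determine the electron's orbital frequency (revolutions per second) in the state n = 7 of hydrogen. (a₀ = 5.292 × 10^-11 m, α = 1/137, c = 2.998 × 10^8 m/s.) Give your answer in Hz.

1.919 × 10^13 Hz

r = n²a₀/Z = 2.593 × 10^-9 m, v = Zαc/n = 3.126 × 10^5 m/s
f = v/(2πr) = 1.919 × 10^13 Hz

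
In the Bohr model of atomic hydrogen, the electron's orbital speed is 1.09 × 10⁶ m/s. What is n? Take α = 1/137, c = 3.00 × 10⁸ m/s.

v_n = Zαc/n ⇒ n = Zαc/v = 1 × 0.00730 × 3.00 × 10⁸ / 1.09 × 10⁶ ≈ 2.01
n = 2

2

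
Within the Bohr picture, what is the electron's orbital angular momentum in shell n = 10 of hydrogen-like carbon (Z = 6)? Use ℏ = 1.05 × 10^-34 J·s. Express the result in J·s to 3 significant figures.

L_n = nℏ = 10 × 1.05 × 10^-34 = 1.05 × 10^-33 J·s

1.05 × 10^-33 J·s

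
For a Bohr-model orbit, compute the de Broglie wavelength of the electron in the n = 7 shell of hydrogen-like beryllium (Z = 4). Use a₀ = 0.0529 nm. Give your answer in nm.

0.582 nm

The Bohr quantisation condition is nλ = 2πr_n.
r_n = n²a₀/Z = 0.648 nm
λ = 2πr_n/n = 2π·0.648/7 = 0.582 nm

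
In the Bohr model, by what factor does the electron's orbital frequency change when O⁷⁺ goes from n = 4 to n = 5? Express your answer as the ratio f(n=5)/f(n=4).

64/125

f ∝ Z^2 · n^-3; with Z fixed, f ∝ n^-3.
f(n=5)/f(n=4) = (5/4)^-3 = 64/125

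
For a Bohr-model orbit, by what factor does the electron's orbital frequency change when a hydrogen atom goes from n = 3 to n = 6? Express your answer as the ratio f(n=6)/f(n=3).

f ∝ Z^2 · n^-3; with Z fixed, f ∝ n^-3.
f(n=6)/f(n=3) = (6/3)^-3 = 1/8

1/8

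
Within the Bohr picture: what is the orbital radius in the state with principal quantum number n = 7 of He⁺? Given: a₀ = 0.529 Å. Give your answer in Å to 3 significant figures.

13.0 Å

r_n = n²a₀/Z = 7² × 0.529 / 2
    = 49 × 0.529 / 2 = 13.0 Å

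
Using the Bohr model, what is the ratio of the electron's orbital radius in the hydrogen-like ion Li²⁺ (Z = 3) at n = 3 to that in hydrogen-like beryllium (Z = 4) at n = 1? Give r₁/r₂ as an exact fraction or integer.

12

r ∝ Z^-1 · n^2
r₁/r₂ = (3/4)^-1 · (3/1)^2 = 12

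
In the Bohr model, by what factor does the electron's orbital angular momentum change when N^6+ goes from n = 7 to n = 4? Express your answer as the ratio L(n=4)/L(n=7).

L = nℏ depends only on n, so L ∝ n.
L(n=4)/L(n=7) = (4/7)^1 = 4/7

4/7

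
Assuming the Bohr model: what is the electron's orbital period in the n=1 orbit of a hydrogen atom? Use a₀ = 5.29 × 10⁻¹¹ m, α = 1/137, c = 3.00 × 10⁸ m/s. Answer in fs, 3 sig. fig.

0.152 fs

r = n²a₀/Z = 1²·5.29 × 10⁻¹¹/1 = 5.29 × 10⁻¹¹ m
v = Zαc/n = 1·0.00730·3.00 × 10⁸/1 = 2.19 × 10⁶ m/s
T = 2πr/v = 1.52 × 10⁻¹⁶ s = 0.152 fs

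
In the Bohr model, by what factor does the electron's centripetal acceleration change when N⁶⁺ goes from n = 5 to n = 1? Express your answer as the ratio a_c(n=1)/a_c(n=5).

a_c ∝ Z^3 · n^-4; with Z fixed, a_c ∝ n^-4.
a_c(n=1)/a_c(n=5) = (1/5)^-4 = 625

625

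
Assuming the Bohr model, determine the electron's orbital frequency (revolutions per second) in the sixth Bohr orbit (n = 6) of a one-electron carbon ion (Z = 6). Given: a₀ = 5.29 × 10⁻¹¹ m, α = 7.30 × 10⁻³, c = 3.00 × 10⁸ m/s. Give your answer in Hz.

1.10 × 10¹⁵ Hz

r = n²a₀/Z = 3.17 × 10⁻¹⁰ m, v = Zαc/n = 2.19 × 10⁶ m/s
f = v/(2πr) = 1.10 × 10¹⁵ Hz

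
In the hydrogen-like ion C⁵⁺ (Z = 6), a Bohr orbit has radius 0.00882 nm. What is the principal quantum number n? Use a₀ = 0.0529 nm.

r_n = n²a₀/Z ⇒ n² = rZ/a₀ = 0.00882 × 6 / 0.0529 ≈ 1.00
n = 1

1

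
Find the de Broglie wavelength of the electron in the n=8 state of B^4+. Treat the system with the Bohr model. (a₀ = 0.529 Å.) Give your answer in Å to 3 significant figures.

The Bohr quantisation condition is nλ = 2πr_n.
r_n = n²a₀/Z = 6.77 Å
λ = 2πr_n/n = 2π·6.77/8 = 5.32 Å

5.32 Å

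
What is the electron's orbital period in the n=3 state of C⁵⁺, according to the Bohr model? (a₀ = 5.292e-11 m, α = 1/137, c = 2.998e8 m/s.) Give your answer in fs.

r = n²a₀/Z = 3²·5.292e-11/6 = 7.938e-11 m
v = Zαc/n = 6·0.007299·2.998e8/3 = 4.377e6 m/s
T = 2πr/v = 1.140e-16 s = 0.1140 fs

0.1140 fs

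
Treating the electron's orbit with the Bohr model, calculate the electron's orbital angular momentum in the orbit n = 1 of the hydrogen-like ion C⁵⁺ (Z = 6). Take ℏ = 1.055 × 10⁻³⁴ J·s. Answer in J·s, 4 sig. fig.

1.055 × 10⁻³⁴ J·s

L_n = nℏ = 1 × 1.055 × 10⁻³⁴ = 1.055 × 10⁻³⁴ J·s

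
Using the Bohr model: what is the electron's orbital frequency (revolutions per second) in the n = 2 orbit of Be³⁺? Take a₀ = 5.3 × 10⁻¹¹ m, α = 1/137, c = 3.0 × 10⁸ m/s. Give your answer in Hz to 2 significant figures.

r = n²a₀/Z = 5.3 × 10⁻¹¹ m, v = Zαc/n = 4.4 × 10⁶ m/s
f = v/(2πr) = 1.3 × 10¹⁶ Hz

1.3 × 10¹⁶ Hz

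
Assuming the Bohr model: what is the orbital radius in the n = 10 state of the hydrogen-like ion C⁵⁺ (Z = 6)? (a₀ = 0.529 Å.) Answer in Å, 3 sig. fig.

r_n = n²a₀/Z = 10² × 0.529 / 6
    = 100 × 0.529 / 6 = 8.82 Å

8.82 Å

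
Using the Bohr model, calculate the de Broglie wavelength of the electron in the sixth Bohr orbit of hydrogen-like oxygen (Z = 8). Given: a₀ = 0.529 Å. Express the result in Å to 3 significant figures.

2.49 Å

The Bohr quantisation condition is nλ = 2πr_n.
r_n = n²a₀/Z = 2.38 Å
λ = 2πr_n/n = 2π·2.38/6 = 2.49 Å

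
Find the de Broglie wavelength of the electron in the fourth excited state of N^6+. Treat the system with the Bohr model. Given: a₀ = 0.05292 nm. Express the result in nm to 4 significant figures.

0.2375 nm

The Bohr quantisation condition is nλ = 2πr_n.
r_n = n²a₀/Z = 0.1890 nm
λ = 2πr_n/n = 2π·0.1890/5 = 0.2375 nm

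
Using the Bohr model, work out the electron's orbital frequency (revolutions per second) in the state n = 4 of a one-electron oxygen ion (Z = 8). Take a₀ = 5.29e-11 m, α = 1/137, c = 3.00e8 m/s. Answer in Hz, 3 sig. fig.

6.59e15 Hz

r = n²a₀/Z = 1.06e-10 m, v = Zαc/n = 4.38e6 m/s
f = v/(2πr) = 6.59e15 Hz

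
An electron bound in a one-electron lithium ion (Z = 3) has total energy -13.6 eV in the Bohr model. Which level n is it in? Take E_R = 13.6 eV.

3

E_n = −E_R Z²/n² ⇒ n² = E_R Z²/(−E_n) = 13.6 × 3² / 13.6 ≈ 9.00
n = 3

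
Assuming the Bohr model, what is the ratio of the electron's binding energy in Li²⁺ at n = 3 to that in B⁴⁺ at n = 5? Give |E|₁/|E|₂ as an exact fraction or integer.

1

|E| ∝ Z^2 · n^-2
|E|₁/|E|₂ = (3/5)^2 · (3/5)^-2 = 1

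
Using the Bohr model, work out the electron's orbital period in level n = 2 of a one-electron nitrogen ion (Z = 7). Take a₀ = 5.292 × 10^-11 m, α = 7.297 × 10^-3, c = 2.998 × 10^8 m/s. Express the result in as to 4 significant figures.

24.82 as

r = n²a₀/Z = 2²·5.292 × 10^-11/7 = 3.024 × 10^-11 m
v = Zαc/n = 7·0.007297·2.998 × 10^8/2 = 7.657 × 10^6 m/s
T = 2πr/v = 2.482 × 10^-17 s = 24.82 as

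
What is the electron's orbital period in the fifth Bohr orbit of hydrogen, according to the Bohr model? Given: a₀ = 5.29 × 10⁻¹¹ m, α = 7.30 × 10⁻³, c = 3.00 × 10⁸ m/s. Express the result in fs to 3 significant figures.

19.0 fs

r = n²a₀/Z = 5²·5.29 × 10⁻¹¹/1 = 1.32 × 10⁻⁹ m
v = Zαc/n = 1·0.00730·3.00 × 10⁸/5 = 4.38 × 10⁵ m/s
T = 2πr/v = 1.90 × 10⁻¹⁴ s = 19.0 fs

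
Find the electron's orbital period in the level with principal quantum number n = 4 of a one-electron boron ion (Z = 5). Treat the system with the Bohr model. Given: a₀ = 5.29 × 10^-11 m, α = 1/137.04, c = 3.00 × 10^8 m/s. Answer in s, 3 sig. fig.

r = n²a₀/Z = 4²·5.29 × 10^-11/5 = 1.69 × 10^-10 m
v = Zαc/n = 5·0.00730·3.00 × 10^8/4 = 2.74 × 10^6 m/s
T = 2πr/v = 3.89 × 10^-16 s

3.89 × 10^-16 s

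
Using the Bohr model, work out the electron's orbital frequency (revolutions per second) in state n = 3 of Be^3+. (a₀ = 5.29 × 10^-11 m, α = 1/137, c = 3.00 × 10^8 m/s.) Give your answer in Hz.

r = n²a₀/Z = 1.19 × 10^-10 m, v = Zαc/n = 2.92 × 10^6 m/s
f = v/(2πr) = 3.90 × 10^15 Hz

3.90 × 10^15 Hz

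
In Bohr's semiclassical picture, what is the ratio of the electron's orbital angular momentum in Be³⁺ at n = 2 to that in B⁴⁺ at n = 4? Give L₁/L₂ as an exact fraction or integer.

L = nℏ is independent of Z.
L₁/L₂ = n₁/n₂ = 2/4 = 1/2

1/2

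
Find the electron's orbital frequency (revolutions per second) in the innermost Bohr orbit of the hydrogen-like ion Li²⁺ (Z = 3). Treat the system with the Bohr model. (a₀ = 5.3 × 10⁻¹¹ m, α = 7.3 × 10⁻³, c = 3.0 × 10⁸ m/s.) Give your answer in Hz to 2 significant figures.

5.9 × 10¹⁶ Hz

r = n²a₀/Z = 1.8 × 10⁻¹¹ m, v = Zαc/n = 6.6 × 10⁶ m/s
f = v/(2πr) = 5.9 × 10¹⁶ Hz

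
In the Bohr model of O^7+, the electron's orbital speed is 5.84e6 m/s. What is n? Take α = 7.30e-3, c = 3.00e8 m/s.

3

v_n = Zαc/n ⇒ n = Zαc/v = 8 × 0.00730 × 3.00e8 / 5.84e6 ≈ 3.00
n = 3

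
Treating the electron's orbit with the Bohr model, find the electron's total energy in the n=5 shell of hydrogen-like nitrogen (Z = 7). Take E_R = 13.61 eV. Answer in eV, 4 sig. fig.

-26.68 eV

E_n = −E_R·Z²/n² = −13.61 × 7²/5² = -26.68 eV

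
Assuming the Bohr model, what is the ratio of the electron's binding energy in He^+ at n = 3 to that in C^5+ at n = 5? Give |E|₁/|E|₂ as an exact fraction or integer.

|E| ∝ Z^2 · n^-2
|E|₁/|E|₂ = (2/6)^2 · (3/5)^-2 = 25/81

25/81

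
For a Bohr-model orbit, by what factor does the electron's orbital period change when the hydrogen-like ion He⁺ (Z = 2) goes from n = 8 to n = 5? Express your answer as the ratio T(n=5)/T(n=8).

125/512

T ∝ Z^-2 · n^3; with Z fixed, T ∝ n^3.
T(n=5)/T(n=8) = (5/8)^3 = 125/512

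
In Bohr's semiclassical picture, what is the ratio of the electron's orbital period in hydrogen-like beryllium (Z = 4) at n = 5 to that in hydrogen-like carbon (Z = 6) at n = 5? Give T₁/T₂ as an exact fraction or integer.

9/4

T ∝ Z^-2 · n^3
T₁/T₂ = (4/6)^-2 · (5/5)^3 = 9/4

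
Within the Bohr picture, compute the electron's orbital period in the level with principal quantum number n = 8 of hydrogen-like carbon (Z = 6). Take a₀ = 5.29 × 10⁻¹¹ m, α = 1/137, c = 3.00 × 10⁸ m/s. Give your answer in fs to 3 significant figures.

2.16 fs

r = n²a₀/Z = 8²·5.29 × 10⁻¹¹/6 = 5.64 × 10⁻¹⁰ m
v = Zαc/n = 6·0.00730·3.00 × 10⁸/8 = 1.64 × 10⁶ m/s
T = 2πr/v = 2.16 × 10⁻¹⁵ s = 2.16 fs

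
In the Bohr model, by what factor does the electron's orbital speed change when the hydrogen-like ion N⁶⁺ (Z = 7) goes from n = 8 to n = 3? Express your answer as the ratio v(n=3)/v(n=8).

v ∝ Z^1 · n^-1; with Z fixed, v ∝ n^-1.
v(n=3)/v(n=8) = (3/8)^-1 = 8/3

8/3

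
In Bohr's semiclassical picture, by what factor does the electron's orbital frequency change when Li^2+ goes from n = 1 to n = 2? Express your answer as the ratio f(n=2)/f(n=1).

f ∝ Z^2 · n^-3; with Z fixed, f ∝ n^-3.
f(n=2)/f(n=1) = (2/1)^-3 = 1/8

1/8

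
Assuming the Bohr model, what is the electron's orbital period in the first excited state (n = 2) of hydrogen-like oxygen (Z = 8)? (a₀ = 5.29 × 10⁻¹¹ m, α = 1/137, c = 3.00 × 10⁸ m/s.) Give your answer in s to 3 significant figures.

1.90 × 10⁻¹⁷ s

r = n²a₀/Z = 2²·5.29 × 10⁻¹¹/8 = 2.65 × 10⁻¹¹ m
v = Zαc/n = 8·0.00730·3.00 × 10⁸/2 = 8.76 × 10⁶ m/s
T = 2πr/v = 1.90 × 10⁻¹⁷ s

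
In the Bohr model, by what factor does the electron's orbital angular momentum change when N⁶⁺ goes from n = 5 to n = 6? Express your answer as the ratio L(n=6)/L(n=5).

6/5

L = nℏ depends only on n, so L ∝ n.
L(n=6)/L(n=5) = (6/5)^1 = 6/5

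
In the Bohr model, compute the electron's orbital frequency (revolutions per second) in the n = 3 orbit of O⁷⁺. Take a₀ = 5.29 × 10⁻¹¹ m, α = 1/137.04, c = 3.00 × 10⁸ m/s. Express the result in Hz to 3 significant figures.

r = n²a₀/Z = 5.95 × 10⁻¹¹ m, v = Zαc/n = 5.84 × 10⁶ m/s
f = v/(2πr) = 1.56 × 10¹⁶ Hz

1.56 × 10¹⁶ Hz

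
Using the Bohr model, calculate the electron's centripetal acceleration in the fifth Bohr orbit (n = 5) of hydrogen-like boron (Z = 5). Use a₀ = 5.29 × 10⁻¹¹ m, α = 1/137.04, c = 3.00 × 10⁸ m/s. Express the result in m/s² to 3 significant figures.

1.81 × 10²² m/s²

r = n²a₀/Z = 2.64 × 10⁻¹⁰ m, v = Zαc/n = 2.19 × 10⁶ m/s
a = v²/r = (2.19 × 10⁶)² / 2.64 × 10⁻¹⁰ = 1.81 × 10²² m/s²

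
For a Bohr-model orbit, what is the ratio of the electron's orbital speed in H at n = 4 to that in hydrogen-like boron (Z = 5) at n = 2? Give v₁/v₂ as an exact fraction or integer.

v ∝ Z^1 · n^-1
v₁/v₂ = (1/5)^1 · (4/2)^-1 = 1/10

1/10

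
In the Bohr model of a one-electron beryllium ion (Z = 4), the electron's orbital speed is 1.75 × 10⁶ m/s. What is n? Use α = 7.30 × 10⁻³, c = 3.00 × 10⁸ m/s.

5

v_n = Zαc/n ⇒ n = Zαc/v = 4 × 0.00730 × 3.00 × 10⁸ / 1.75 × 10⁶ ≈ 5.01
n = 5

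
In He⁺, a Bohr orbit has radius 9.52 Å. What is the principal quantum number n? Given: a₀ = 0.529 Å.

r_n = n²a₀/Z ⇒ n² = rZ/a₀ = 9.52 × 2 / 0.529 ≈ 35.99
n = 6

6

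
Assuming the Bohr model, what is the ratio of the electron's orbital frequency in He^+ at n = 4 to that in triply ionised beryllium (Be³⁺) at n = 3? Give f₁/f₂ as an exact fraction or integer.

f ∝ Z^2 · n^-3
f₁/f₂ = (2/4)^2 · (4/3)^-3 = 27/256

27/256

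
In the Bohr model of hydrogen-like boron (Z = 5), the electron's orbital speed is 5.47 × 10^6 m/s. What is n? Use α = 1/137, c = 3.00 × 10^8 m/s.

v_n = Zαc/n ⇒ n = Zαc/v = 5 × 0.00730 × 3.00 × 10^8 / 5.47 × 10^6 ≈ 2.00
n = 2

2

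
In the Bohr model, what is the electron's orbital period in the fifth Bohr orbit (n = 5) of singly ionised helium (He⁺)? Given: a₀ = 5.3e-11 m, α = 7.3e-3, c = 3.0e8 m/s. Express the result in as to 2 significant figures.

4800 as

r = n²a₀/Z = 5²·5.3e-11/2 = 6.6e-10 m
v = Zαc/n = 2·0.0073·3.0e8/5 = 8.8e5 m/s
T = 2πr/v = 4.8e-15 s = 4800 as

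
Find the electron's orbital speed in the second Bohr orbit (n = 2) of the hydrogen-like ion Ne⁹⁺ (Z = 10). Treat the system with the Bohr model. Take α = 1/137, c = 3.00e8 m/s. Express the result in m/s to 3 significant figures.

1.09e7 m/s

v_n = Zαc/n = 10 × 0.00730 × 3.00e8 / 2
    = 1.09e7 m/s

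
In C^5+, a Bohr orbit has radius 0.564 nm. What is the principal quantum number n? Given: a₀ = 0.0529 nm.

r_n = n²a₀/Z ⇒ n² = rZ/a₀ = 0.564 × 6 / 0.0529 ≈ 63.97
n = 8

8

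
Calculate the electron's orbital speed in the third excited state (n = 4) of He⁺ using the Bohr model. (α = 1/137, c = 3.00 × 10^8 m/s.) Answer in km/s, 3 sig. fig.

1090 km/s

v_n = Zαc/n = 2 × 0.00730 × 3.00 × 10^8 / 4
    = 1090 km/s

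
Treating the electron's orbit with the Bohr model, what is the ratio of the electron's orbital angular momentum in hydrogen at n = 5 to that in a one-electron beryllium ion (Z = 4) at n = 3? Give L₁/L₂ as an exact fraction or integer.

L = nℏ is independent of Z.
L₁/L₂ = n₁/n₂ = 5/3 = 5/3

5/3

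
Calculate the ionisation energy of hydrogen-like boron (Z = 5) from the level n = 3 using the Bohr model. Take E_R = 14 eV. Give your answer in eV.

39 eV

E_n = −E_R·Z²/n² = −14 × 5²/3² eV = -39 eV
Ionisation energy = −E_n = 39 eV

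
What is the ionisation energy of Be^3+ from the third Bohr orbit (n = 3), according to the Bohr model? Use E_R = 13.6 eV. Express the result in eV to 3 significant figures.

24.2 eV

E_n = −E_R·Z²/n² = −13.6 × 4²/3² eV = -24.2 eV
Ionisation energy = −E_n = 24.2 eV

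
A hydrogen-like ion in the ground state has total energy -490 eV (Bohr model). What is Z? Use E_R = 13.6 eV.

E_n = −E_R Z²/n² ⇒ Z² = −E_n n²/E_R = 490 × 1² / 13.6 ≈ 36.03
Z = 6

6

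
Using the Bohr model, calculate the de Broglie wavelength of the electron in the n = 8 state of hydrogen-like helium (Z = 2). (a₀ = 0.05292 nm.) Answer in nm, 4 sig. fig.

The Bohr quantisation condition is nλ = 2πr_n.
r_n = n²a₀/Z = 1.693 nm
λ = 2πr_n/n = 2π·1.693/8 = 1.330 nm

1.330 nm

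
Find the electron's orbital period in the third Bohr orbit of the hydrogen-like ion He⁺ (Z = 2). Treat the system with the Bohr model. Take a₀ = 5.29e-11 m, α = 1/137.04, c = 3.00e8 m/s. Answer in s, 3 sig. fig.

r = n²a₀/Z = 3²·5.29e-11/2 = 2.38e-10 m
v = Zαc/n = 2·0.00730·3.00e8/3 = 1.46e6 m/s
T = 2πr/v = 1.02e-15 s

1.02e-15 s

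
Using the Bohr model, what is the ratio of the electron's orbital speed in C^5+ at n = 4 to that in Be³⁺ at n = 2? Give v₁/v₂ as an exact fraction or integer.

3/4

v ∝ Z^1 · n^-1
v₁/v₂ = (6/4)^1 · (4/2)^-1 = 3/4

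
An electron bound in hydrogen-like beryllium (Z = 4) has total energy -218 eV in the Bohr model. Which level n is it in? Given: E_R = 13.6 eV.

E_n = −E_R Z²/n² ⇒ n² = E_R Z²/(−E_n) = 13.6 × 4² / 218 ≈ 1.00
n = 1

1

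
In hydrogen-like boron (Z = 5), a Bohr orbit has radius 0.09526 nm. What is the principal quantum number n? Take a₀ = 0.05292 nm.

r_n = n²a₀/Z ⇒ n² = rZ/a₀ = 0.09526 × 5 / 0.05292 ≈ 9.00
n = 3

3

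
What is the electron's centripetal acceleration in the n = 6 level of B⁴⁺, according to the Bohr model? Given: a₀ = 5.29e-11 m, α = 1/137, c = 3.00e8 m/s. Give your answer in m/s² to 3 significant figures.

r = n²a₀/Z = 3.81e-10 m, v = Zαc/n = 1.82e6 m/s
a = v²/r = (1.82e6)² / 3.81e-10 = 8.74e21 m/s²

8.74e21 m/s²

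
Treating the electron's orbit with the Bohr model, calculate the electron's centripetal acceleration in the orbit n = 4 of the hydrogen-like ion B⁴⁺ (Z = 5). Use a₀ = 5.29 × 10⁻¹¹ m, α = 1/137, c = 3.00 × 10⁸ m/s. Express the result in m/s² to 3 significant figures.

r = n²a₀/Z = 1.69 × 10⁻¹⁰ m, v = Zαc/n = 2.74 × 10⁶ m/s
a = v²/r = (2.74 × 10⁶)² / 1.69 × 10⁻¹⁰ = 4.43 × 10²² m/s²

4.43 × 10²² m/s²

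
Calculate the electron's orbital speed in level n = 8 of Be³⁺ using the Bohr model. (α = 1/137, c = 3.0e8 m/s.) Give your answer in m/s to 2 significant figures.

v_n = Zαc/n = 4 × 0.0073 × 3.0e8 / 8
    = 1.1e6 m/s

1.1e6 m/s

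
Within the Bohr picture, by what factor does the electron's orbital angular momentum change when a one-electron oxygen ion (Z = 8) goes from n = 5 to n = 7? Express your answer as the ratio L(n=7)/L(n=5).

L = nℏ depends only on n, so L ∝ n.
L(n=7)/L(n=5) = (7/5)^1 = 7/5

7/5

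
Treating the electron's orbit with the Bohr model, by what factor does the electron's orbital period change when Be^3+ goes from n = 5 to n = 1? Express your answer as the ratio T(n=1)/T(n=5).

T ∝ Z^-2 · n^3; with Z fixed, T ∝ n^3.
T(n=1)/T(n=5) = (1/5)^3 = 1/125

1/125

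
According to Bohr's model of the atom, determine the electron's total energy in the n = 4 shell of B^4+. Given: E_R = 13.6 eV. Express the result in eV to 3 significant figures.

E_n = −E_R·Z²/n² = −13.6 × 5²/4² = -21.2 eV

-21.2 eV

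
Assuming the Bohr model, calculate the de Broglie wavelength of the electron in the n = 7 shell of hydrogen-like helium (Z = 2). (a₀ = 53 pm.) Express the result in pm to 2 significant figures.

The Bohr quantisation condition is nλ = 2πr_n.
r_n = n²a₀/Z = 1300 pm
λ = 2πr_n/n = 2π·1300/7 = 1200 pm

1200 pm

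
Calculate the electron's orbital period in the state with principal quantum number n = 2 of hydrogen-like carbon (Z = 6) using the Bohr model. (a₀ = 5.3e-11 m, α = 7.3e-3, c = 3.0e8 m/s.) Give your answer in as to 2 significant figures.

34 as

r = n²a₀/Z = 2²·5.3e-11/6 = 3.5e-11 m
v = Zαc/n = 6·0.0073·3.0e8/2 = 6.6e6 m/s
T = 2πr/v = 3.4e-17 s = 34 as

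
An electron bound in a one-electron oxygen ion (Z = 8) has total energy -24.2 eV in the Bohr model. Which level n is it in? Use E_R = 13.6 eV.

E_n = −E_R Z²/n² ⇒ n² = E_R Z²/(−E_n) = 13.6 × 8² / 24.2 ≈ 35.97
n = 6

6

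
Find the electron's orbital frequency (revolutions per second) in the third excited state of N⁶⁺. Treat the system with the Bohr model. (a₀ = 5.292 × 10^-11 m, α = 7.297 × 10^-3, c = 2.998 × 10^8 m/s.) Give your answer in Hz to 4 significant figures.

5.037 × 10^15 Hz

r = n²a₀/Z = 1.210 × 10^-10 m, v = Zαc/n = 3.828 × 10^6 m/s
f = v/(2πr) = 5.037 × 10^15 Hz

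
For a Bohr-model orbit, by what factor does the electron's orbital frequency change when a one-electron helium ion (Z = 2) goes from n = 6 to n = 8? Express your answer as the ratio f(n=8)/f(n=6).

27/64

f ∝ Z^2 · n^-3; with Z fixed, f ∝ n^-3.
f(n=8)/f(n=6) = (8/6)^-3 = 27/64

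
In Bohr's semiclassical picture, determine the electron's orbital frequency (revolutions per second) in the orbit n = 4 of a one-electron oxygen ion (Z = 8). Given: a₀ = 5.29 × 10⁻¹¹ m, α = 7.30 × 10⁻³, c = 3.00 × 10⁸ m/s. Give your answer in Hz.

r = n²a₀/Z = 1.06 × 10⁻¹⁰ m, v = Zαc/n = 4.38 × 10⁶ m/s
f = v/(2πr) = 6.59 × 10¹⁵ Hz

6.59 × 10¹⁵ Hz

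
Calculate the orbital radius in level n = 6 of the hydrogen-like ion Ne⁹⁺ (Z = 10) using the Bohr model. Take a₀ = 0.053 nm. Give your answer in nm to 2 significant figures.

0.19 nm

r_n = n²a₀/Z = 6² × 0.053 / 10
    = 36 × 0.053 / 10 = 0.19 nm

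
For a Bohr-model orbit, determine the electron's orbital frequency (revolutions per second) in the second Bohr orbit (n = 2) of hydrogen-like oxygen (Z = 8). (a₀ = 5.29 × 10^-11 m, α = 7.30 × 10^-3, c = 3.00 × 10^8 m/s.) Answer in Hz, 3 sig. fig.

r = n²a₀/Z = 2.65 × 10^-11 m, v = Zαc/n = 8.76 × 10^6 m/s
f = v/(2πr) = 5.27 × 10^16 Hz

5.27 × 10^16 Hz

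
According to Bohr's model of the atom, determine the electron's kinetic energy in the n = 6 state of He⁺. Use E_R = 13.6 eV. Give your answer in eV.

1.51 eV

For a Coulomb orbit the virial theorem gives K = −E_n.
E_n = −E_R·Z²/n², so K = E_R·Z²/n² = 13.6 × 2²/6² = 1.51 eV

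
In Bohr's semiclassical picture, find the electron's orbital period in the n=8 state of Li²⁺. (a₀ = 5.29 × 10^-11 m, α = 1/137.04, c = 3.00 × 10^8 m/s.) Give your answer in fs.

8.64 fs

r = n²a₀/Z = 8²·5.29 × 10^-11/3 = 1.13 × 10^-9 m
v = Zαc/n = 3·0.00730·3.00 × 10^8/8 = 8.21 × 10^5 m/s
T = 2πr/v = 8.64 × 10^-15 s = 8.64 fs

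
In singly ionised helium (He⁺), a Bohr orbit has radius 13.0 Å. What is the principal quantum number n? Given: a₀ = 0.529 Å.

r_n = n²a₀/Z ⇒ n² = rZ/a₀ = 13.0 × 2 / 0.529 ≈ 49.15
n = 7

7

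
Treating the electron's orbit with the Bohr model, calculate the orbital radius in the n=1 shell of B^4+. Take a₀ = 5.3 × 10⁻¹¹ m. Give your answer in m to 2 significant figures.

1.1 × 10⁻¹¹ m

r_n = n²a₀/Z = 1² × 5.3 × 10⁻¹¹ / 5
    = 1 × 5.3 × 10⁻¹¹ / 5 = 1.1 × 10⁻¹¹ m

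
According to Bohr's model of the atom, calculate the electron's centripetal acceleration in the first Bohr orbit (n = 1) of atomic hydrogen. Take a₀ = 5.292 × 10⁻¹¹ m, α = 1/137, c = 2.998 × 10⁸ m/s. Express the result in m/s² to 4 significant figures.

r = n²a₀/Z = 5.292 × 10⁻¹¹ m, v = Zαc/n = 2.188 × 10⁶ m/s
a = v²/r = (2.188 × 10⁶)² / 5.292 × 10⁻¹¹ = 9.049 × 10²² m/s²

9.049 × 10²² m/s²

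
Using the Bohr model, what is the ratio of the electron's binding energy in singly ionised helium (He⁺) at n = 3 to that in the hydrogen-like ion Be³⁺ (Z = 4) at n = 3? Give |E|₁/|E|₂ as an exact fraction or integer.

1/4

|E| ∝ Z^2 · n^-2
|E|₁/|E|₂ = (2/4)^2 · (3/3)^-2 = 1/4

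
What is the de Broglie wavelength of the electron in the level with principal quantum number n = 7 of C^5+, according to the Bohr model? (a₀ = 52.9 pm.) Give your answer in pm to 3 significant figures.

The Bohr quantisation condition is nλ = 2πr_n.
r_n = n²a₀/Z = 432 pm
λ = 2πr_n/n = 2π·432/7 = 388 pm

388 pm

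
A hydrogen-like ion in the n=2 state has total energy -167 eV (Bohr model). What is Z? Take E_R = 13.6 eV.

E_n = −E_R Z²/n² ⇒ Z² = −E_n n²/E_R = 167 × 2² / 13.6 ≈ 49.12
Z = 7

7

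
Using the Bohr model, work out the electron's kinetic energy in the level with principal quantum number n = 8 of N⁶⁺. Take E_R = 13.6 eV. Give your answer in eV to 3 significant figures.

10.4 eV

For a Coulomb orbit the virial theorem gives K = −E_n.
E_n = −E_R·Z²/n², so K = E_R·Z²/n² = 13.6 × 7²/8² = 10.4 eV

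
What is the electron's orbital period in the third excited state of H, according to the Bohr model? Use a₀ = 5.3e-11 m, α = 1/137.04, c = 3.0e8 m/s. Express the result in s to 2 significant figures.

9.7e-15 s

r = n²a₀/Z = 4²·5.3e-11/1 = 8.5e-10 m
v = Zαc/n = 1·0.0073·3.0e8/4 = 5.5e5 m/s
T = 2πr/v = 9.7e-15 s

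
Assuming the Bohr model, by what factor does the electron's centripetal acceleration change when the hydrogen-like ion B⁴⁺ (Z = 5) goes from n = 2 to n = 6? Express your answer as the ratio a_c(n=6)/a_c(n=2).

a_c ∝ Z^3 · n^-4; with Z fixed, a_c ∝ n^-4.
a_c(n=6)/a_c(n=2) = (6/2)^-4 = 1/81

1/81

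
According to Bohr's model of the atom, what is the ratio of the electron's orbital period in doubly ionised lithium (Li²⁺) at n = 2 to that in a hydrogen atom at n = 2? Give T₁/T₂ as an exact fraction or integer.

1/9

T ∝ Z^-2 · n^3
T₁/T₂ = (3/1)^-2 · (2/2)^3 = 1/9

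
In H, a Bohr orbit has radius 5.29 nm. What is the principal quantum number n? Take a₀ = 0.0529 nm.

10

r_n = n²a₀/Z ⇒ n² = rZ/a₀ = 5.29 × 1 / 0.0529 ≈ 100.00
n = 10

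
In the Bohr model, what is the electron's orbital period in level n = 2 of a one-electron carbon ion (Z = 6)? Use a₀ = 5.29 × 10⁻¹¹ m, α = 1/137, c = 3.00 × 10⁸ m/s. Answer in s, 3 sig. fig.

3.37 × 10⁻¹⁷ s

r = n²a₀/Z = 2²·5.29 × 10⁻¹¹/6 = 3.53 × 10⁻¹¹ m
v = Zαc/n = 6·0.00730·3.00 × 10⁸/2 = 6.57 × 10⁶ m/s
T = 2πr/v = 3.37 × 10⁻¹⁷ s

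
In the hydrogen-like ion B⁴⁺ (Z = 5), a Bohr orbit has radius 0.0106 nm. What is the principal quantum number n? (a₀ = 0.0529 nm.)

1

r_n = n²a₀/Z ⇒ n² = rZ/a₀ = 0.0106 × 5 / 0.0529 ≈ 1.00
n = 1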